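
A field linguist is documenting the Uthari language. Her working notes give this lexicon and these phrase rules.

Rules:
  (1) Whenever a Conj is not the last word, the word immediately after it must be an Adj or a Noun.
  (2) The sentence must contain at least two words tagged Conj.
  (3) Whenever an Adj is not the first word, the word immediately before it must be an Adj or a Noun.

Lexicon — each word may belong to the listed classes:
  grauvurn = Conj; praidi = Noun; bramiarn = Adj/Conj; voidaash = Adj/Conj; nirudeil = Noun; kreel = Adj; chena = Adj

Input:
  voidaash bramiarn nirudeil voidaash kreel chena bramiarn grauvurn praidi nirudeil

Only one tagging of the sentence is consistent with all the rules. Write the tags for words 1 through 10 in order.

Adj Conj Noun Adj Adj Adj Adj Conj Noun Noun

Candidates per position — 1:voidaash {Adj,Conj}; 2:bramiarn {Adj,Conj}; 3:nirudeil {Noun}; 4:voidaash {Adj,Conj}; 5:kreel {Adj}; 6:chena {Adj}; 7:bramiarn {Adj,Conj}; 8:grauvurn {Conj}; 9:praidi {Noun}; 10:nirudeil {Noun}.
Position 4: tagging it Conj would leave rule 3 unsatisfiable, so it must be Adj.
Position 7: tagging it Conj would leave rule 1 unsatisfiable, so it must be Adj.
The remaining ambiguous positions (1, 2) are resolved jointly — only one combination satisfies every rule.
The unique satisfying tagging is: Adj Conj Noun Adj Adj Adj Adj Conj Noun Noun.
Checking: rule 1 ok; rule 2 ok; rule 3 ok.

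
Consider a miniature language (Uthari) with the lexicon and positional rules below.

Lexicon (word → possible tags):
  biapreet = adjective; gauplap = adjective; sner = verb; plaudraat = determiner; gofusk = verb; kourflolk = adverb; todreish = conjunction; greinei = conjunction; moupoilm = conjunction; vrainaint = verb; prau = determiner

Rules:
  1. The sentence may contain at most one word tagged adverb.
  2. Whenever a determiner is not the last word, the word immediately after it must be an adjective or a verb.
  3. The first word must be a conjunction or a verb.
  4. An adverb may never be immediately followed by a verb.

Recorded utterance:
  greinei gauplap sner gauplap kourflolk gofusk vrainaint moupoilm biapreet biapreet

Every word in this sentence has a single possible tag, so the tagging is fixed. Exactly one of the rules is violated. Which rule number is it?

4

Fixed tagging: conjunction adjective verb adjective adverb verb verb conjunction adjective adjective.
Rule check: R1 ok, R2 ok, R3 ok, R4 fails.
Only rule 4 fails.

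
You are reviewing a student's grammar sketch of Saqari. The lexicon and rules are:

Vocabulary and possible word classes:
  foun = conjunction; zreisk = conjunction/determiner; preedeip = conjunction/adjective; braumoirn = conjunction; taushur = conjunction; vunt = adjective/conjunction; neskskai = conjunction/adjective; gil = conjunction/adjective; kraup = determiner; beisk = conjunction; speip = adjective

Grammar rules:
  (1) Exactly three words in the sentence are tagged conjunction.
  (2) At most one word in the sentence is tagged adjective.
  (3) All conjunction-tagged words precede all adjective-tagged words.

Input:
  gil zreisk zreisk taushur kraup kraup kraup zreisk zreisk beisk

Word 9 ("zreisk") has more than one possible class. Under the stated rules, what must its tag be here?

determiner

Candidates per position — 1:gil {conjunction,adjective}; 2:zreisk {conjunction,determiner}; 3:zreisk {conjunction,determiner}; 4:taushur {conjunction}; 5:kraup {determiner}; 6:kraup {determiner}; 7:kraup {determiner}; 8:zreisk {conjunction,determiner}; 9:zreisk {conjunction,determiner}; 10:beisk {conjunction}.
Position 1: tagging it adjective would leave rule 3 unsatisfiable, so it must be conjunction.
Position 2: tagging it conjunction would leave rule 1 unsatisfiable, so it must be determiner.
Position 3: tagging it conjunction would leave rule 1 unsatisfiable, so it must be determiner.
Position 8: tagging it conjunction would leave rule 1 unsatisfiable, so it must be determiner.
Position 9: tagging it conjunction would leave rule 1 unsatisfiable, so it must be determiner.
The unique satisfying tagging is: conjunction determiner determiner conjunction determiner determiner determiner determiner determiner conjunction.
Check: rule 1 ok; rule 2 ok; rule 3 ok.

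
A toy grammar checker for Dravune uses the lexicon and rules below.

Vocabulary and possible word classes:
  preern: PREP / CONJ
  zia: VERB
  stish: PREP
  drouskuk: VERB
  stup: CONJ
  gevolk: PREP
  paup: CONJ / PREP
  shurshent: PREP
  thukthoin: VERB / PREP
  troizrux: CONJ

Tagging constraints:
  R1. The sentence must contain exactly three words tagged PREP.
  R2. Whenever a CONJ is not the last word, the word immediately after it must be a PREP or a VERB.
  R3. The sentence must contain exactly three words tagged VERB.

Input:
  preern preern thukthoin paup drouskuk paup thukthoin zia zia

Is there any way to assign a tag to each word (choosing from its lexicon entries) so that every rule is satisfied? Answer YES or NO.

YES

Candidates per position — 1:preern {PREP,CONJ}; 2:preern {PREP,CONJ}; 3:thukthoin {VERB,PREP}; 4:paup {CONJ,PREP}; 5:drouskuk {VERB}; 6:paup {CONJ,PREP}; 7:thukthoin {VERB,PREP}; 8:zia {VERB}; 9:zia {VERB}.
One satisfying assignment: CONJ PREP PREP CONJ VERB CONJ PREP VERB VERB.
Checking: rule 1 satisfied; rule 2 satisfied; rule 3 satisfied.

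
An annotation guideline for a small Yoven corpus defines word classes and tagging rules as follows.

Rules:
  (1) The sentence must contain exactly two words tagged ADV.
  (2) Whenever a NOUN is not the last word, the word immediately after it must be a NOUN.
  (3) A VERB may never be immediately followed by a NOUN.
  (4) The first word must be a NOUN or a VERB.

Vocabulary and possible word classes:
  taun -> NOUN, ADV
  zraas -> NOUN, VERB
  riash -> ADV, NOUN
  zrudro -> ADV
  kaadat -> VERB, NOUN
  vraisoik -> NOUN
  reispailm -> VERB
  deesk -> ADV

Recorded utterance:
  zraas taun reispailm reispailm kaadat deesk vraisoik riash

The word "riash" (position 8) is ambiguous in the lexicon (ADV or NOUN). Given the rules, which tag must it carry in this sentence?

NOUN

Candidates per position — 1:zraas {NOUN,VERB}; 2:taun {NOUN,ADV}; 3:reispailm {VERB}; 4:reispailm {VERB}; 5:kaadat {VERB,NOUN}; 6:deesk {ADV}; 7:vraisoik {NOUN}; 8:riash {ADV,NOUN}.
At position 1, choosing NOUN makes rule 2 impossible to satisfy; hence VERB.
At position 2, choosing NOUN makes rule 2 impossible to satisfy; hence ADV.
At position 5, choosing NOUN makes rule 2 impossible to satisfy; hence VERB.
At position 8, choosing ADV makes rule 1 impossible to satisfy; hence NOUN.
The only consistent sequence is: VERB ADV VERB VERB VERB ADV NOUN NOUN.
Checking: rule 1 holds; rule 2 holds; rule 3 holds; rule 4 holds.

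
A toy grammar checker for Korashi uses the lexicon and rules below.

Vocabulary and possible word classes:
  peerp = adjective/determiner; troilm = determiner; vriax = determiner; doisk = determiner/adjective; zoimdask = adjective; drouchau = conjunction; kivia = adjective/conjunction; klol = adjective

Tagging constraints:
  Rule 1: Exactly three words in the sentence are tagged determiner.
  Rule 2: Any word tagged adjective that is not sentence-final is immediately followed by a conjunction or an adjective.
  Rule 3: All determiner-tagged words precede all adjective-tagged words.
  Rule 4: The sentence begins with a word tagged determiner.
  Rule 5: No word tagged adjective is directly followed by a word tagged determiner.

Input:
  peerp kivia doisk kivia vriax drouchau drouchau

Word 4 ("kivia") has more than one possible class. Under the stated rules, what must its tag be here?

conjunction

Candidates per position — 1:peerp {adjective,determiner}; 2:kivia {adjective,conjunction}; 3:doisk {determiner,adjective}; 4:kivia {adjective,conjunction}; 5:vriax {determiner}; 6:drouchau {conjunction}; 7:drouchau {conjunction}.
Position 1: adjective is ruled out by rule 1; that leaves determiner.
Position 2: adjective is ruled out by rule 3; that leaves conjunction.
Position 3: adjective is ruled out by rule 1; that leaves determiner.
Position 4: adjective is ruled out by rule 2; that leaves conjunction.
The only consistent sequence is: determiner conjunction determiner conjunction determiner conjunction conjunction.
Checking: rule 1 holds; rule 2 holds; rule 3 holds; rule 4 holds; rule 5 holds.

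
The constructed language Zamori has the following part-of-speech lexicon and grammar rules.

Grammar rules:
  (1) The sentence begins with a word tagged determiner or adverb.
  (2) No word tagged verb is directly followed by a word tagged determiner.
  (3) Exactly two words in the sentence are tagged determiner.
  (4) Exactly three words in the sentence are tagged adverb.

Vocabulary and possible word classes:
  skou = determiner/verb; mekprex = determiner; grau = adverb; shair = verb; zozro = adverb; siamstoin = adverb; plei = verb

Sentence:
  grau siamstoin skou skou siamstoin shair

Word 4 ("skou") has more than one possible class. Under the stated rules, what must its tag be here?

Candidates per position — 1:grau {adverb}; 2:siamstoin {adverb}; 3:skou {determiner,verb}; 4:skou {determiner,verb}; 5:siamstoin {adverb}; 6:shair {verb}.
If word 3 were verb, no tagging could satisfy rule 3; so word 3 is determiner.
If word 4 were verb, no tagging could satisfy rule 3; so word 4 is determiner.
So the tagging must be: adverb adverb determiner determiner adverb verb.
Rule-by-rule: rule 1 satisfied; rule 2 satisfied; rule 3 satisfied; rule 4 satisfied.

determiner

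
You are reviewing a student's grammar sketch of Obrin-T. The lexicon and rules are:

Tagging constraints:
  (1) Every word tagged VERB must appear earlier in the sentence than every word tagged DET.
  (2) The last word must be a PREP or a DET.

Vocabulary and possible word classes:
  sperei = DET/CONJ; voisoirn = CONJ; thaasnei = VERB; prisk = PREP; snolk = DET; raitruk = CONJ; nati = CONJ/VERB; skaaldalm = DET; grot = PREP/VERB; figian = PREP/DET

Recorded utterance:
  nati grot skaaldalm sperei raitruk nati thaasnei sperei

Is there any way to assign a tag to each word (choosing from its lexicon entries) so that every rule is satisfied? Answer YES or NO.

NO

Candidates per position — 1:nati {CONJ,VERB}; 2:grot {PREP,VERB}; 3:skaaldalm {DET}; 4:sperei {DET,CONJ}; 5:raitruk {CONJ}; 6:nati {CONJ,VERB}; 7:thaasnei {VERB}; 8:sperei {DET,CONJ}.
Rule 1 cannot be satisfied by any choice of tags from the lexicon.
So there is no consistent tagging.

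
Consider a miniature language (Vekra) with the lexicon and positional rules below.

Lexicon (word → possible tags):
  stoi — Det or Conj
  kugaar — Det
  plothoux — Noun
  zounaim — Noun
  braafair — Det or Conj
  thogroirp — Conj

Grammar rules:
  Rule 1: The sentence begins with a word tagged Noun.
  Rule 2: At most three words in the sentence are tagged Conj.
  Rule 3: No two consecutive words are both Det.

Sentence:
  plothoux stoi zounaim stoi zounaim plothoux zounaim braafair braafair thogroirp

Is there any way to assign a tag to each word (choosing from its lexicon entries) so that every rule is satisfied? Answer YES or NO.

Candidates per position — 1:plothoux {Noun}; 2:stoi {Det,Conj}; 3:zounaim {Noun}; 4:stoi {Det,Conj}; 5:zounaim {Noun}; 6:plothoux {Noun}; 7:zounaim {Noun}; 8:braafair {Det,Conj}; 9:braafair {Det,Conj}; 10:thogroirp {Conj}.
One satisfying assignment: Noun Conj Noun Det Noun Noun Noun Det Conj Conj.
Rule-by-rule: rule 1 satisfied; rule 2 satisfied; rule 3 satisfied.

YES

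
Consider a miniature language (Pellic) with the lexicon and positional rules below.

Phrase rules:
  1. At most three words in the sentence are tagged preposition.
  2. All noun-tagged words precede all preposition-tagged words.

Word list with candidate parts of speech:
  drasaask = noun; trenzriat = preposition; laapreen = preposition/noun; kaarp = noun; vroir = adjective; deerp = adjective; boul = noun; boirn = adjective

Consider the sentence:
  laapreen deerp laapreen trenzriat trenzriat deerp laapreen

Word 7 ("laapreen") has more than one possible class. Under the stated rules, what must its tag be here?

preposition

Candidates per position — 1:laapreen {preposition,noun}; 2:deerp {adjective}; 3:laapreen {preposition,noun}; 4:trenzriat {preposition}; 5:trenzriat {preposition}; 6:deerp {adjective}; 7:laapreen {preposition,noun}.
Position 7: noun is ruled out by rule 2; that leaves preposition.
Position 1: preposition is ruled out by rule 1; that leaves noun.
Position 3: preposition is ruled out by rule 1; that leaves noun.
The unique satisfying tagging is: noun adjective noun preposition preposition adjective preposition.
Check: rule 1 ok; rule 2 ok.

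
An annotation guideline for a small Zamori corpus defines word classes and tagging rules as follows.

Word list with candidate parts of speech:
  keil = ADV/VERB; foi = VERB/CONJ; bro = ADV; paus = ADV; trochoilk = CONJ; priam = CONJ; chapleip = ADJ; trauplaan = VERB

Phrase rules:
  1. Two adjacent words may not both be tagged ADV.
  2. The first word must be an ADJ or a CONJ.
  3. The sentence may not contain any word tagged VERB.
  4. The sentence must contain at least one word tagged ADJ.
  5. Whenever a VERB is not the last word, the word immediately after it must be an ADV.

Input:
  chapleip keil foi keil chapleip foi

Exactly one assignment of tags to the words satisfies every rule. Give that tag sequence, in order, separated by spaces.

ADJ ADV CONJ ADV ADJ CONJ

Candidates per position — 1:chapleip {ADJ}; 2:keil {ADV,VERB}; 3:foi {VERB,CONJ}; 4:keil {ADV,VERB}; 5:chapleip {ADJ}; 6:foi {VERB,CONJ}.
Position 2: VERB is ruled out by rule 3; that leaves ADV.
Position 3: VERB is ruled out by rule 3; that leaves CONJ.
Position 4: VERB is ruled out by rule 3; that leaves ADV.
Position 6: VERB is ruled out by rule 3; that leaves CONJ.
The unique satisfying tagging is: ADJ ADV CONJ ADV ADJ CONJ.
Checking: rule 1 holds; rule 2 holds; rule 3 holds; rule 4 holds; rule 5 holds.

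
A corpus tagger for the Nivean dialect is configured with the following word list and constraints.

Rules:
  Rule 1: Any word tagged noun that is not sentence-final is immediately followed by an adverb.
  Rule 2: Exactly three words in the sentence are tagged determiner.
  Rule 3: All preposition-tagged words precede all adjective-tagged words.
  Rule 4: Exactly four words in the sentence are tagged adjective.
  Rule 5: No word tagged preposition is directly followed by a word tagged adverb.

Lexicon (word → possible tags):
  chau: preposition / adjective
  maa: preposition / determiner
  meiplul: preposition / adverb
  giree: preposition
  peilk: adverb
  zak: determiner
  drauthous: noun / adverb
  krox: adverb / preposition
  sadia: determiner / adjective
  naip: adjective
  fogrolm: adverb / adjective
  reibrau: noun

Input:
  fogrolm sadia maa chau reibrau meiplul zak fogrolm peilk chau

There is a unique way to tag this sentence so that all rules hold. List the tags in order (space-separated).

Candidates per position — 1:fogrolm {adverb,adjective}; 2:sadia {determiner,adjective}; 3:maa {preposition,determiner}; 4:chau {preposition,adjective}; 5:reibrau {noun}; 6:meiplul {preposition,adverb}; 7:zak {determiner}; 8:fogrolm {adverb,adjective}; 9:peilk {adverb}; 10:chau {preposition,adjective}.
Position 2: adjective is ruled out by rule 2; that leaves determiner.
Position 3: preposition is ruled out by rule 2; that leaves determiner.
Position 4: preposition is ruled out by rule 4; that leaves adjective.
Position 6: preposition is ruled out by rule 1; that leaves adverb.
Position 8: adverb is ruled out by rule 4; that leaves adjective.
Position 10: preposition is ruled out by rule 3; that leaves adjective.
Position 1: adverb is ruled out by rule 4; that leaves adjective.
The only consistent sequence is: adjective determiner determiner adjective noun adverb determiner adjective adverb adjective.
Checking: rule 1 holds; rule 2 holds; rule 3 holds; rule 4 holds; rule 5 holds.

adjective determiner determiner adjective noun adverb determiner adjective adverb adjective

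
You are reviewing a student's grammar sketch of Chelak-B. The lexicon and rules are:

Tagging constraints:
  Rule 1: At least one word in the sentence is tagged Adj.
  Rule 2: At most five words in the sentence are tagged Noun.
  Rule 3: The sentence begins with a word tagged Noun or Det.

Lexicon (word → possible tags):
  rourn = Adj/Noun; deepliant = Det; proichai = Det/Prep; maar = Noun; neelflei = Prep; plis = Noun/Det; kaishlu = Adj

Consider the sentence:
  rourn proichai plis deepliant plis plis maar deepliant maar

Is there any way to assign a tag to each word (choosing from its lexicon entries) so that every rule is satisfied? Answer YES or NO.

Candidates per position — 1:rourn {Adj,Noun}; 2:proichai {Det,Prep}; 3:plis {Noun,Det}; 4:deepliant {Det}; 5:plis {Noun,Det}; 6:plis {Noun,Det}; 7:maar {Noun}; 8:deepliant {Det}; 9:maar {Noun}.
Every candidate sequence violates at least one rule; no consistent tagging exists.

NO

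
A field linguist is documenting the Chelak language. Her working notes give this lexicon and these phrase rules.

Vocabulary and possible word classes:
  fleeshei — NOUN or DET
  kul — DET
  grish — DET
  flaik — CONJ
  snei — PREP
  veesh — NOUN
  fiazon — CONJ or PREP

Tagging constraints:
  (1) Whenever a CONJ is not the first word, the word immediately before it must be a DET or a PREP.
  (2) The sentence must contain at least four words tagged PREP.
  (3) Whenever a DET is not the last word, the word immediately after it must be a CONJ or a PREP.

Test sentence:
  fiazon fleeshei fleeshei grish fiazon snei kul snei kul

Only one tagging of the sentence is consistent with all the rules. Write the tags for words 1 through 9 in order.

PREP NOUN NOUN DET PREP PREP DET PREP DET

Candidates per position — 1:fiazon {CONJ,PREP}; 2:fleeshei {NOUN,DET}; 3:fleeshei {NOUN,DET}; 4:grish {DET}; 5:fiazon {CONJ,PREP}; 6:snei {PREP}; 7:kul {DET}; 8:snei {PREP}; 9:kul {DET}.
At position 1, choosing CONJ makes rule 2 impossible to satisfy; hence PREP.
At position 2, choosing DET makes rule 3 impossible to satisfy; hence NOUN.
At position 3, choosing DET makes rule 3 impossible to satisfy; hence NOUN.
At position 5, choosing CONJ makes rule 2 impossible to satisfy; hence PREP.
That leaves exactly one tagging: PREP NOUN NOUN DET PREP PREP DET PREP DET.
Verifying each rule — rule 1 ✓; rule 2 ✓; rule 3 ✓.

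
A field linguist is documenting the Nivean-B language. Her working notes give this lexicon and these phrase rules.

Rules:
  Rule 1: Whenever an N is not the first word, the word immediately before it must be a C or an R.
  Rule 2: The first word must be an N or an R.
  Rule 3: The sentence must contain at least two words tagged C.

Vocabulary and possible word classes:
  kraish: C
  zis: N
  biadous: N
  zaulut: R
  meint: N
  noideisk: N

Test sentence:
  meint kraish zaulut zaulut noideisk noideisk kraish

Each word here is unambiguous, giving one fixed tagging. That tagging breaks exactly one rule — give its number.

1

Fixed tagging: N C R R N N C.
Checking each rule: R1 ✗, R2 ✓, R3 ✓.
Only rule 1 fails.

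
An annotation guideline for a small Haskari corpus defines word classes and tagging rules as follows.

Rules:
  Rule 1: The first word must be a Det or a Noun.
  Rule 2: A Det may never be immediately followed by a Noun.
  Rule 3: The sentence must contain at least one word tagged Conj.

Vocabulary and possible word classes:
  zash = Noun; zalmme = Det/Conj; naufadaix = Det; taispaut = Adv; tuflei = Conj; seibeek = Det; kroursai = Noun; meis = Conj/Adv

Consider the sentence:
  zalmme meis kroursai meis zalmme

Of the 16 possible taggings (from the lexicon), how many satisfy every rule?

7

Candidates per position — 1:zalmme {Det,Conj}; 2:meis {Conj,Adv}; 3:kroursai {Noun}; 4:meis {Conj,Adv}; 5:zalmme {Det,Conj}.
There are 16 candidate sequences in total.
Checking each against the rules leaves 7 sequences.
Count = 7.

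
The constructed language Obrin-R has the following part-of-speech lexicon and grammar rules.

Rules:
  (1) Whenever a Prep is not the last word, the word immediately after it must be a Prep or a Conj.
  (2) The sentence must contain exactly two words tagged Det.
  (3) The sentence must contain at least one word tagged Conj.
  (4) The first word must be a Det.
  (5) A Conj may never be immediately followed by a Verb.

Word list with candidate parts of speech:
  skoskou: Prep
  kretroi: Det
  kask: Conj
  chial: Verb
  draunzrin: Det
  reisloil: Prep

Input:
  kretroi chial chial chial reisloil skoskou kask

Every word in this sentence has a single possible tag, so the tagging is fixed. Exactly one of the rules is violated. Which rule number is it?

Fixed tagging: Det Verb Verb Verb Prep Prep Conj.
Applying the rules: R1 holds, R2 violated, R3 holds, R4 holds, R5 holds.
Only rule 2 fails.

2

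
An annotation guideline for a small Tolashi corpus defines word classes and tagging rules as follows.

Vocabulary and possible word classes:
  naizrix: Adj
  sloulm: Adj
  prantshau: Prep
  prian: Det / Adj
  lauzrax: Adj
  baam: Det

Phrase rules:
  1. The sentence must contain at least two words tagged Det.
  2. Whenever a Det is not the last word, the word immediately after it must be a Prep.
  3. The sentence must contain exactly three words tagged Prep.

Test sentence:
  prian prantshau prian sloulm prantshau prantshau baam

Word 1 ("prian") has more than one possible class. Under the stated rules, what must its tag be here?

Det

Candidates per position — 1:prian {Det,Adj}; 2:prantshau {Prep}; 3:prian {Det,Adj}; 4:sloulm {Adj}; 5:prantshau {Prep}; 6:prantshau {Prep}; 7:baam {Det}.
If word 3 were Det, no tagging could satisfy rule 2; so word 3 is Adj.
If word 1 were Adj, no tagging could satisfy rule 1; so word 1 is Det.
The unique satisfying tagging is: Det Prep Adj Adj Prep Prep Det.
Check: rule 1 holds; rule 2 holds; rule 3 holds.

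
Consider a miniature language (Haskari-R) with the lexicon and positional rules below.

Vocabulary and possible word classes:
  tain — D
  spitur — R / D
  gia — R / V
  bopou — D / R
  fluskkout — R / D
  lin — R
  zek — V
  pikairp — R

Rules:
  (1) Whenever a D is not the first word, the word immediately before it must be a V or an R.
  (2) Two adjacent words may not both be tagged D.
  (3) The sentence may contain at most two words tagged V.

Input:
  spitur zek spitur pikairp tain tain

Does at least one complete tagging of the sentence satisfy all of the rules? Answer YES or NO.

NO

Candidates per position — 1:spitur {R,D}; 2:zek {V}; 3:spitur {R,D}; 4:pikairp {R}; 5:tain {D}; 6:tain {D}.
Rule 1 cannot be satisfied by any choice of tags from the lexicon.
So there is no consistent tagging.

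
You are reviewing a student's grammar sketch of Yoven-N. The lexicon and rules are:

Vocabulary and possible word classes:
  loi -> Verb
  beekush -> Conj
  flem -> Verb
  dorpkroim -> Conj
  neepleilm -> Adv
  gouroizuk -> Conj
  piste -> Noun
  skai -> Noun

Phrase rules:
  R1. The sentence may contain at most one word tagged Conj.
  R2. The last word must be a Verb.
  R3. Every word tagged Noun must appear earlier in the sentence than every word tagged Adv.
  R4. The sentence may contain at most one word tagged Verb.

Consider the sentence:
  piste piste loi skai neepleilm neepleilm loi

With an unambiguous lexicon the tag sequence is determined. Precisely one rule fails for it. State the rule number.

Fixed tagging: Noun Noun Verb Noun Adv Adv Verb.
Checking each rule: R1 holds, R2 holds, R3 holds, R4 violated.
Only rule 4 fails.

4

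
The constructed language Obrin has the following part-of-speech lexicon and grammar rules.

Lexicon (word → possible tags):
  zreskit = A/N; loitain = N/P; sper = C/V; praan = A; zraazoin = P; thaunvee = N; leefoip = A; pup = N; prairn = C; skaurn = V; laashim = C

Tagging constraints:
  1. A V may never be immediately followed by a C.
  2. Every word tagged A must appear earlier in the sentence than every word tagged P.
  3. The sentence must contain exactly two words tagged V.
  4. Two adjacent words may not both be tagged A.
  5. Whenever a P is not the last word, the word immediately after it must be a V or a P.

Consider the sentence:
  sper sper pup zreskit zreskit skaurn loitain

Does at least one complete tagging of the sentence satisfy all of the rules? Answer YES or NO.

YES

Candidates per position — 1:sper {C,V}; 2:sper {C,V}; 3:pup {N}; 4:zreskit {A,N}; 5:zreskit {A,N}; 6:skaurn {V}; 7:loitain {N,P}.
One satisfying assignment: C V N N A V P.
Rule-by-rule: rule 1 holds; rule 2 holds; rule 3 holds; rule 4 holds; rule 5 holds.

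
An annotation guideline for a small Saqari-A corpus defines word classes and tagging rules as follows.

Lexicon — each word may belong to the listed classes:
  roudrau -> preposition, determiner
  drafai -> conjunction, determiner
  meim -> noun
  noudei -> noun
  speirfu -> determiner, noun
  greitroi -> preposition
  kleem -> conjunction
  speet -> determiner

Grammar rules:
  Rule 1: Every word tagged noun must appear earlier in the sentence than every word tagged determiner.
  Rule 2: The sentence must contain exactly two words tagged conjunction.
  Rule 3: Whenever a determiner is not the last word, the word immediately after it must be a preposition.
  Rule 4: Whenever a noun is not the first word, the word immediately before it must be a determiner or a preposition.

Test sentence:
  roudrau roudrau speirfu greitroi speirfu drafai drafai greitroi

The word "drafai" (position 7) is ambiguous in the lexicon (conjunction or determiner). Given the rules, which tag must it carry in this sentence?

conjunction

Candidates per position — 1:roudrau {preposition,determiner}; 2:roudrau {preposition,determiner}; 3:speirfu {determiner,noun}; 4:greitroi {preposition}; 5:speirfu {determiner,noun}; 6:drafai {conjunction,determiner}; 7:drafai {conjunction,determiner}; 8:greitroi {preposition}.
If word 2 were determiner, no tagging could satisfy rule 3; so word 2 is preposition.
If word 5 were determiner, no tagging could satisfy rule 3; so word 5 is noun.
If word 6 were determiner, no tagging could satisfy rule 2; so word 6 is conjunction.
If word 7 were determiner, no tagging could satisfy rule 2; so word 7 is conjunction.
If word 1 were determiner, no tagging could satisfy rule 1; so word 1 is preposition.
If word 3 were determiner, no tagging could satisfy rule 1; so word 3 is noun.
The unique satisfying tagging is: preposition preposition noun preposition noun conjunction conjunction preposition.
Rule-by-rule: rule 1 holds; rule 2 holds; rule 3 holds; rule 4 holds.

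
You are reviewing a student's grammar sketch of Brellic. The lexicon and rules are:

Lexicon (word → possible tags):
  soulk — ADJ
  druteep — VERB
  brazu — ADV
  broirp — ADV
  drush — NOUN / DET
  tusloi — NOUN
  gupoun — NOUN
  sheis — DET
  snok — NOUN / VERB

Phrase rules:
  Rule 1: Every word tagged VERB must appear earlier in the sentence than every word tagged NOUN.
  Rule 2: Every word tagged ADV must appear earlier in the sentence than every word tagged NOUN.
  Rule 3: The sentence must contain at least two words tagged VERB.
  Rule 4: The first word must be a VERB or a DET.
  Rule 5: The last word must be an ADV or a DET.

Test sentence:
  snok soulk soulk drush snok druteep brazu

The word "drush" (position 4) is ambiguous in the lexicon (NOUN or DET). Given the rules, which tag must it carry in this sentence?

DET

Candidates per position — 1:snok {NOUN,VERB}; 2:soulk {ADJ}; 3:soulk {ADJ}; 4:drush {NOUN,DET}; 5:snok {NOUN,VERB}; 6:druteep {VERB}; 7:brazu {ADV}.
Word 1 cannot be NOUN — rule 1 would then fail for every completion. It is VERB.
Word 4 cannot be NOUN — rule 1 would then fail for every completion. It is DET.
Word 5 cannot be NOUN — rule 1 would then fail for every completion. It is VERB.
The unique satisfying tagging is: VERB ADJ ADJ DET VERB VERB ADV.
Check: rule 1 holds; rule 2 holds; rule 3 holds; rule 4 holds; rule 5 holds.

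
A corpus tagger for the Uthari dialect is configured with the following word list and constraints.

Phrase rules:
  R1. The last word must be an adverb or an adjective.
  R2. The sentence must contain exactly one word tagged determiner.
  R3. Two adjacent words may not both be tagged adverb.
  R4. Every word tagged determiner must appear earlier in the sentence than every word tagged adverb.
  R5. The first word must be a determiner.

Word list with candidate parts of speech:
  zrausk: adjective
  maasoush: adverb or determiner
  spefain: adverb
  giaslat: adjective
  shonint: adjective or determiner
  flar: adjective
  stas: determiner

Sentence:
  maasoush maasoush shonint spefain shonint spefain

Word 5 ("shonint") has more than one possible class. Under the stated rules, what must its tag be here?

adjective

Candidates per position — 1:maasoush {adverb,determiner}; 2:maasoush {adverb,determiner}; 3:shonint {adjective,determiner}; 4:spefain {adverb}; 5:shonint {adjective,determiner}; 6:spefain {adverb}.
At position 1, choosing adverb makes rule 5 impossible to satisfy; hence determiner.
At position 2, choosing determiner makes rule 2 impossible to satisfy; hence adverb.
At position 3, choosing determiner makes rule 2 impossible to satisfy; hence adjective.
At position 5, choosing determiner makes rule 2 impossible to satisfy; hence adjective.
That leaves exactly one tagging: determiner adverb adjective adverb adjective adverb.
Verifying each rule — rule 1 holds; rule 2 holds; rule 3 holds; rule 4 holds; rule 5 holds.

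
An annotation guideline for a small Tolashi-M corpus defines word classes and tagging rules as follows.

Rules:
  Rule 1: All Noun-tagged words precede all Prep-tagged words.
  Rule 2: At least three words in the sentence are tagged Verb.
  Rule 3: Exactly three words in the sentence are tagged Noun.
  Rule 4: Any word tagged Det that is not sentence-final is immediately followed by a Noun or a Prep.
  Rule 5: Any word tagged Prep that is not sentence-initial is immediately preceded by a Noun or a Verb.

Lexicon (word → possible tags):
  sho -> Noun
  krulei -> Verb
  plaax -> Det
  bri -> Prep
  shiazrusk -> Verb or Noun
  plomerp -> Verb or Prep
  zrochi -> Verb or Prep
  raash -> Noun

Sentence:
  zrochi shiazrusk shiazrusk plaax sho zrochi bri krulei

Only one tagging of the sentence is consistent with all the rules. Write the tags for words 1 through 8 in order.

Candidates per position — 1:zrochi {Verb,Prep}; 2:shiazrusk {Verb,Noun}; 3:shiazrusk {Verb,Noun}; 4:plaax {Det}; 5:sho {Noun}; 6:zrochi {Verb,Prep}; 7:bri {Prep}; 8:krulei {Verb}.
Position 1: Prep is ruled out by rule 1; that leaves Verb.
Position 2: Verb is ruled out by rule 3; that leaves Noun.
Position 3: Verb is ruled out by rule 3; that leaves Noun.
Position 6: Prep is ruled out by rule 2; that leaves Verb.
The only consistent sequence is: Verb Noun Noun Det Noun Verb Prep Verb.
Verifying each rule — rule 1 satisfied; rule 2 satisfied; rule 3 satisfied; rule 4 satisfied; rule 5 satisfied.

Verb Noun Noun Det Noun Verb Prep Verb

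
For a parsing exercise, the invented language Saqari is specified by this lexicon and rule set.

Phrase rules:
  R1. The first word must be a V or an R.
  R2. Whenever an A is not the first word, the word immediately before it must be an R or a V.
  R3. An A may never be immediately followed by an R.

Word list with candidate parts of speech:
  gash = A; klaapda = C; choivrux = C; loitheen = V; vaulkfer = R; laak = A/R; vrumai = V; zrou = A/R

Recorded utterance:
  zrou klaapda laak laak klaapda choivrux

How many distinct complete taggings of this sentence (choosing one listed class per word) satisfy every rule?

2

Candidates per position — 1:zrou {A,R}; 2:klaapda {C}; 3:laak {A,R}; 4:laak {A,R}; 5:klaapda {C}; 6:choivrux {C}.
There are 8 candidate sequences in total.
The sequences that satisfy every rule: R C R A C C; R C R R C C.
Count = 2.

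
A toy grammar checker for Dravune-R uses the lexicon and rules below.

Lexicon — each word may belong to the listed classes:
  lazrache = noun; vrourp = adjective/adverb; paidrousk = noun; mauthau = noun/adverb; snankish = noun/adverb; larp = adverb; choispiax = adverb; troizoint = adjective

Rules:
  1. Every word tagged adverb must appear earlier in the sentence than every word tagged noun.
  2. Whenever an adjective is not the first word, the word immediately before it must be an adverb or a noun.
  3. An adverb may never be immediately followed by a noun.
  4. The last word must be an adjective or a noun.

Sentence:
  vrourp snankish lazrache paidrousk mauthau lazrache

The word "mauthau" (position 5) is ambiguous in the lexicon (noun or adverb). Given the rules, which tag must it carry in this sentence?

Candidates per position — 1:vrourp {adjective,adverb}; 2:snankish {noun,adverb}; 3:lazrache {noun}; 4:paidrousk {noun}; 5:mauthau {noun,adverb}; 6:lazrache {noun}.
Position 1: tagging it adverb would leave rule 3 unsatisfiable, so it must be adjective.
Position 2: tagging it adverb would leave rule 3 unsatisfiable, so it must be noun.
Position 5: tagging it adverb would leave rule 1 unsatisfiable, so it must be noun.
The unique satisfying tagging is: adjective noun noun noun noun noun.
Check: rule 1 ok; rule 2 ok; rule 3 ok; rule 4 ok.

noun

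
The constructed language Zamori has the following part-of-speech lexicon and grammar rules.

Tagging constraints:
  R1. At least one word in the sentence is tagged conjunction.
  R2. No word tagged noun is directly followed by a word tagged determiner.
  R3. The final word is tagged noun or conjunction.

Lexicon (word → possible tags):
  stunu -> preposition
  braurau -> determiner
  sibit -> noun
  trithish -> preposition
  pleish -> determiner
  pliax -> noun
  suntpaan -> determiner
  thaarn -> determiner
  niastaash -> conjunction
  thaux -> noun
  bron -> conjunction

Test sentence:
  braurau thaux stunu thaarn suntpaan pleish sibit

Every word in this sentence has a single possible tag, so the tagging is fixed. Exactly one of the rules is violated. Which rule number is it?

1

Fixed tagging: determiner noun preposition determiner determiner determiner noun.
Checking each rule: R1 fails, R2 ok, R3 ok.
Only rule 1 fails.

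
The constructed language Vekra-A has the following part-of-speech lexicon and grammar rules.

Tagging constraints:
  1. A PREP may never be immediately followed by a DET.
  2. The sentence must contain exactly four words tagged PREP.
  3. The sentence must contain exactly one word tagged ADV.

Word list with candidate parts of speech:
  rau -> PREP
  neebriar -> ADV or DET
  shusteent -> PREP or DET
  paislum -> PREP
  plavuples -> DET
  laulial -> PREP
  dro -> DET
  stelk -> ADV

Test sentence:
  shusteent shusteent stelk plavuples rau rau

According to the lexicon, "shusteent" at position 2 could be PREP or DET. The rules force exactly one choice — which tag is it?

PREP

Candidates per position — 1:shusteent {PREP,DET}; 2:shusteent {PREP,DET}; 3:stelk {ADV}; 4:plavuples {DET}; 5:rau {PREP}; 6:rau {PREP}.
If word 1 were DET, no tagging could satisfy rule 2; so word 1 is PREP.
If word 2 were DET, no tagging could satisfy rule 1; so word 2 is PREP.
The only consistent sequence is: PREP PREP ADV DET PREP PREP.
Check: rule 1 ok; rule 2 ok; rule 3 ok.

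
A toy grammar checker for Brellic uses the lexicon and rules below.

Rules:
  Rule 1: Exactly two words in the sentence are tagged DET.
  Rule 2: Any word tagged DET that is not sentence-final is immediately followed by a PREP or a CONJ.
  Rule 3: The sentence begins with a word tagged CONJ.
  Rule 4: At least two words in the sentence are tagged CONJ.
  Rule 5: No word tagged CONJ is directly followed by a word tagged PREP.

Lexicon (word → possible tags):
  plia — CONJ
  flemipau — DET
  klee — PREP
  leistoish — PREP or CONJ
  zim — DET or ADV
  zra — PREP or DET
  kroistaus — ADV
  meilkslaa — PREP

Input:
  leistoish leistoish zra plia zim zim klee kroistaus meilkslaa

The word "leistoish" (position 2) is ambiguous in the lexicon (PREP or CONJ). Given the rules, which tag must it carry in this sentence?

CONJ

Candidates per position — 1:leistoish {PREP,CONJ}; 2:leistoish {PREP,CONJ}; 3:zra {PREP,DET}; 4:plia {CONJ}; 5:zim {DET,ADV}; 6:zim {DET,ADV}; 7:klee {PREP}; 8:kroistaus {ADV}; 9:meilkslaa {PREP}.
Position 1: tagging it PREP would leave rule 3 unsatisfiable, so it must be CONJ.
Position 2: tagging it PREP would leave rule 5 unsatisfiable, so it must be CONJ.
Position 3: tagging it PREP would leave rule 5 unsatisfiable, so it must be DET.
Position 5: tagging it DET would leave rule 2 unsatisfiable, so it must be ADV.
Position 6: tagging it ADV would leave rule 1 unsatisfiable, so it must be DET.
That leaves exactly one tagging: CONJ CONJ DET CONJ ADV DET PREP ADV PREP.
Checking: rule 1 ok; rule 2 ok; rule 3 ok; rule 4 ok; rule 5 ok.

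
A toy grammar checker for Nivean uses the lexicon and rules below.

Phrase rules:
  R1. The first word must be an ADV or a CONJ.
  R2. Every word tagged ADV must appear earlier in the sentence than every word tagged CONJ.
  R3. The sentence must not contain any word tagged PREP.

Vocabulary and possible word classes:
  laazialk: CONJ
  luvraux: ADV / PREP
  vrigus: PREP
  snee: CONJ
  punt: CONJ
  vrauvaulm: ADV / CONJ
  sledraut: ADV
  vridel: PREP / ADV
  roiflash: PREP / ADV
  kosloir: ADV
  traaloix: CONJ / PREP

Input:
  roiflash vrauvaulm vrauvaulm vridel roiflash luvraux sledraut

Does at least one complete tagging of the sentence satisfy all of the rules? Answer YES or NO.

Candidates per position — 1:roiflash {PREP,ADV}; 2:vrauvaulm {ADV,CONJ}; 3:vrauvaulm {ADV,CONJ}; 4:vridel {PREP,ADV}; 5:roiflash {PREP,ADV}; 6:luvraux {ADV,PREP}; 7:sledraut {ADV}.
One satisfying assignment: ADV ADV ADV ADV ADV ADV ADV.
Check: rule 1 holds; rule 2 holds; rule 3 holds.

YES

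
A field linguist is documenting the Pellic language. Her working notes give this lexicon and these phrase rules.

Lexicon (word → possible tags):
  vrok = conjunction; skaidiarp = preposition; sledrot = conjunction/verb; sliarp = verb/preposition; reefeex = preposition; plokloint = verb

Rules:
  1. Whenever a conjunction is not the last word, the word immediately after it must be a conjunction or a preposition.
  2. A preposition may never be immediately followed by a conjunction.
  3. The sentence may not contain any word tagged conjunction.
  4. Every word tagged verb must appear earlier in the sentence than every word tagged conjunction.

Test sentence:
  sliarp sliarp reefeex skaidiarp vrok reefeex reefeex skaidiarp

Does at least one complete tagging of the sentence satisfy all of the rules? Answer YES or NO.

NO

Candidates per position — 1:sliarp {verb,preposition}; 2:sliarp {verb,preposition}; 3:reefeex {preposition}; 4:skaidiarp {preposition}; 5:vrok {conjunction}; 6:reefeex {preposition}; 7:reefeex {preposition}; 8:skaidiarp {preposition}.
Rule 2 cannot be satisfied by any choice of tags from the lexicon.
So there is no consistent tagging.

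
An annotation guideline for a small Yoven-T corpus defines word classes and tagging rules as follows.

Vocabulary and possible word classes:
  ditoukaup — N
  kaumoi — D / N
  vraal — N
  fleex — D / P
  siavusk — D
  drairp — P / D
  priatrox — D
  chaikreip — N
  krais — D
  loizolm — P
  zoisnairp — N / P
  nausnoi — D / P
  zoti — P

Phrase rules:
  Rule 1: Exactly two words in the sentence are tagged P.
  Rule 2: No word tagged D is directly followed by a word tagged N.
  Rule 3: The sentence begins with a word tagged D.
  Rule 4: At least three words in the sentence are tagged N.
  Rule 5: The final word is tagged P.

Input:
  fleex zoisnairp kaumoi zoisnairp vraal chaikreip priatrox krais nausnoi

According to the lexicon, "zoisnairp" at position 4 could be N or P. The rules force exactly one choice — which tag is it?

Candidates per position — 1:fleex {D,P}; 2:zoisnairp {N,P}; 3:kaumoi {D,N}; 4:zoisnairp {N,P}; 5:vraal {N}; 6:chaikreip {N}; 7:priatrox {D}; 8:krais {D}; 9:nausnoi {D,P}.
At position 1, choosing P makes rule 3 impossible to satisfy; hence D.
At position 2, choosing N makes rule 2 impossible to satisfy; hence P.
At position 9, choosing D makes rule 5 impossible to satisfy; hence P.
At position 4, choosing P makes rule 1 impossible to satisfy; hence N.
At position 3, choosing D makes rule 2 impossible to satisfy; hence N.
That leaves exactly one tagging: D P N N N N D D P.
Rule-by-rule: rule 1 ✓; rule 2 ✓; rule 3 ✓; rule 4 ✓; rule 5 ✓.

N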